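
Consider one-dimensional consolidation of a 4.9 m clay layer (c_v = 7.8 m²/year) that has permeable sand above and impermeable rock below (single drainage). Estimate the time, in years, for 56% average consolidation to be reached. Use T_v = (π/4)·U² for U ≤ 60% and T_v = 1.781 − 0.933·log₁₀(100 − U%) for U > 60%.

Drainage path length: H_d = H = 4.9 m (single drainage).
U ≤ 60%: T_v = (π/4)·U² = (π/4)×0.56² = 0.2463.
t = T_v·H_d²/c_v = 0.2463×4.9²/7.8 = 0.7582 years.

t ≈ 0.758 years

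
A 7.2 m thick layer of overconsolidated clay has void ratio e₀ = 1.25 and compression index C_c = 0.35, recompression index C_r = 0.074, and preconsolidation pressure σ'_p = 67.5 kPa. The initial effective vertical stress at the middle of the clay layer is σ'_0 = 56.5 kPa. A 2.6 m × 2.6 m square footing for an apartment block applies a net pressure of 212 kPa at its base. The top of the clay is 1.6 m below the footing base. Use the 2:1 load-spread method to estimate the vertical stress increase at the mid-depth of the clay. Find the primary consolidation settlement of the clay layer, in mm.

Mid-depth of clay below the footing base: z = 1.6 + 7.2/2 = 5.2 m.
Stress increase at mid-clay by the 2:1 spreading method:
Δσ = qBL/((B+z)(L+z)) = 212×2.6×2.6/((2.6+5.2)(2.6+5.2)) = 23.556 kPa
Final effective stress: σ'_f = 56.5 + 23.556 = 80.056 kPa.
σ'_f = 80.056 > σ'_p = 67.5 kPa, so the stress path crosses the preconsolidation pressure — recompression up to σ'_p, then virgin compression beyond:
S_c = H/(1+e₀)·[C_r·log₁₀(σ'_p/σ'_0) + C_c·log₁₀(σ'_f/σ'_p)]
    = 7.2/2.25 × [0.074×log₁₀(67.5/56.5) + 0.35×log₁₀(80.056/67.5)]
    = 3.2 × [0.0057169 + 0.025932] = 0.1013 m

S_c ≈ 101 mm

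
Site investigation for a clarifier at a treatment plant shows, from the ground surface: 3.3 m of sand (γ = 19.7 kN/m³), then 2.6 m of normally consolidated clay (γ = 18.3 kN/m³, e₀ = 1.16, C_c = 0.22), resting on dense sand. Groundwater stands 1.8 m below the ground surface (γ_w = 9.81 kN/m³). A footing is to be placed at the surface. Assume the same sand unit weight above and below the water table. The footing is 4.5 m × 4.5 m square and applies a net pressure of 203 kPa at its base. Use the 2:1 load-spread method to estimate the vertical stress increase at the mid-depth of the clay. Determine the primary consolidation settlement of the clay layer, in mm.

Mid-depth of clay below the ground surface: z = 3.3 + 2.6/2 = 4.6 m.
Total vertical stress at mid-clay: σ_v = 19.7×3.3 + 18.3×1.3 = 88.8 kPa.
Pore pressure: u = 9.81×(4.6 − 1.8) = 27.468 kPa.
Initial effective stress: σ'_0 = σ_v − u = 88.8 − 27.468 = 61.332 kPa.
Stress increase at mid-clay by the 2:1 spreading method:
Δσ = qBL/((B+z)(L+z)) = 203×4.5×4.5/((4.5+4.6)(4.5+4.6)) = 49.641 kPa
Final effective stress: σ'_f = σ'_0 + Δσ = 61.332 + 49.641 = 110.97 kPa.
Normally consolidated clay, so the full stress increment lies on the virgin compression line:
S_c = C_c·H/(1+e₀)·log₁₀(σ'_f/σ'_0) = 0.22×2.6/(1+1.16)×log₁₀(110.97/61.332)
    = 0.26481 × 0.25752 = 0.06819 m

S_c ≈ 68.2 mm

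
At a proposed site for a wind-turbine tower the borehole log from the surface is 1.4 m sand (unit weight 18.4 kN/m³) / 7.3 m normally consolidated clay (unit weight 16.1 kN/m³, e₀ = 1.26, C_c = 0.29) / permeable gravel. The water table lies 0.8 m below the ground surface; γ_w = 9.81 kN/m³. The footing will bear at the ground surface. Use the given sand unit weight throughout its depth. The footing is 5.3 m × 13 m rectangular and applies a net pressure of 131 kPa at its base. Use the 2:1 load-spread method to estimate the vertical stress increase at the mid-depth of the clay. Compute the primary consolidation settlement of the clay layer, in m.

Mid-depth of clay below the ground surface: z = 1.4 + 7.3/2 = 5.05 m.
Total vertical stress at mid-clay: σ_v = 18.4×1.4 + 16.1×3.65 = 84.525 kPa.
Pore pressure: u = 9.81×(5.05 − 0.8) = 41.693 kPa.
Initial effective stress: σ'_0 = σ_v − u = 84.525 − 41.693 = 42.832 kPa.
Stress increase at mid-clay by the 2:1 spreading method:
Δσ = qBL/((B+z)(L+z)) = 131×5.3×13/((5.3+5.05)(13+5.05)) = 48.314 kPa
Final effective stress: σ'_f = σ'_0 + Δσ = 42.832 + 48.314 = 91.146 kPa.
Normally consolidated clay, so the full stress increment lies on the virgin compression line:
S_c = C_c·H/(1+e₀)·log₁₀(σ'_f/σ'_0) = 0.29×7.3/(1+1.26)×log₁₀(91.146/42.832)
    = 0.93673 × 0.32797 = 0.3072 m

S_c ≈ 0.307 m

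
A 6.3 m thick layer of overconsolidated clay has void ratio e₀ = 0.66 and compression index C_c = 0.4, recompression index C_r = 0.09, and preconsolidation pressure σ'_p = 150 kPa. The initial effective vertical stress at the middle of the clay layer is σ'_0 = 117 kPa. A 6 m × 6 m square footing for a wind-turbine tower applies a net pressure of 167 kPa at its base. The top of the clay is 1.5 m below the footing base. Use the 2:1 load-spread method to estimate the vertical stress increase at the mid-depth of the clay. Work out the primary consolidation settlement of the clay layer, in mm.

Mid-depth of clay below the footing base: z = 1.5 + 6.3/2 = 4.65 m.
Stress increase at mid-clay by the 2:1 spreading method:
Δσ = qBL/((B+z)(L+z)) = 167×6×6/((6+4.65)(6+4.65)) = 53.005 kPa
Final effective stress: σ'_f = 117 + 53.005 = 170 kPa.
σ'_f = 170 > σ'_p = 150 kPa, so the stress path crosses the preconsolidation pressure — recompression up to σ'_p, then virgin compression beyond:
S_c = H/(1+e₀)·[C_r·log₁₀(σ'_p/σ'_0) + C_c·log₁₀(σ'_f/σ'_p)]
    = 6.3/1.66 × [0.09×log₁₀(150/117) + 0.4×log₁₀(170/150)]
    = 3.7952 × [0.0097115 + 0.021743] = 0.1194 m

S_c ≈ 119 mm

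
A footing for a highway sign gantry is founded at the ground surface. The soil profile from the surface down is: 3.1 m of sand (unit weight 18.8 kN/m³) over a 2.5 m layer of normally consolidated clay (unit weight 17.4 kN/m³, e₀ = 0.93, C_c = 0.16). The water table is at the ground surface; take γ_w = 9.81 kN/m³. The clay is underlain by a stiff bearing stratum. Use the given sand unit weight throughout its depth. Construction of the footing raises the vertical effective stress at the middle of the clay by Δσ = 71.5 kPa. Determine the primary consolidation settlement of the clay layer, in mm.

Mid-depth of clay below the ground surface: z = 3.1 + 2.5/2 = 4.35 m.
Total vertical stress at mid-clay: σ_v = 18.8×3.1 + 17.4×1.25 = 80.03 kPa.
Pore pressure: u = 9.81×(4.35 − 0) = 42.673 kPa.
Initial effective stress: σ'_0 = σ_v − u = 80.03 − 42.673 = 37.357 kPa.
Final effective stress: σ'_f = σ'_0 + Δσ = 37.357 + 71.5 = 108.86 kPa.
Normally consolidated clay, so the full stress increment lies on the virgin compression line:
S_c = C_c·H/(1+e₀)·log₁₀(σ'_f/σ'_0) = 0.16×2.5/(1+0.93)×log₁₀(108.86/37.357)
    = 0.20725 × 0.4645 = 0.09627 m

S_c ≈ 96.3 mm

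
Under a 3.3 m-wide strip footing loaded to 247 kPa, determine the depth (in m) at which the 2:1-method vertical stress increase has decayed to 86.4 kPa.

2:1 spreading — at depth z the loaded area has grown by z in each plan dimension:
qB/(B+z) = Δσ_z ⇒ z = qB/Δσ_z − B = 247×3.3/86.4 − 3.3 = 6.134 m

z ≈ 6.13 m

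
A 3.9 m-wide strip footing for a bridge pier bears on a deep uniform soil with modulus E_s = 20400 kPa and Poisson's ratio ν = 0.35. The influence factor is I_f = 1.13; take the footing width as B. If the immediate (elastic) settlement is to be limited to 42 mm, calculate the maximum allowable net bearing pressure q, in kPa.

S_e = q·B·(1−ν²)/E_s · I_f  ⇒  q = S_e·E_s / (B·(1−ν²)·I_f).
q = 0.042 × 20400 / (3.9 × 0.8775 × 1.13) = 221.6 kPa

q ≈ 222 kPa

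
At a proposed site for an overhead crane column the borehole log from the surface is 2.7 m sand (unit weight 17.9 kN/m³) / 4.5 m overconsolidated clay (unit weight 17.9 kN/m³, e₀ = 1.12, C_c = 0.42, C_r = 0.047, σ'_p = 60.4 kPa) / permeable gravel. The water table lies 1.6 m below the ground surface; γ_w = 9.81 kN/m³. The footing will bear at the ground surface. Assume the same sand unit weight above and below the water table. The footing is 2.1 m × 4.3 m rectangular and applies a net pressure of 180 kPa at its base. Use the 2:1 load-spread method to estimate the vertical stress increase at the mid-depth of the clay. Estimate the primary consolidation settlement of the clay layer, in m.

S_c ≈ 0.115 m

Mid-depth of clay below the ground surface: z = 2.7 + 4.5/2 = 4.95 m.
Total vertical stress at mid-clay: σ_v = 17.9×2.7 + 17.9×2.25 = 88.605 kPa.
Pore pressure: u = 9.81×(4.95 − 1.6) = 32.864 kPa.
Initial effective stress: σ'_0 = σ_v − u = 88.605 − 32.864 = 55.741 kPa.
Stress increase at mid-clay by the 2:1 spreading method:
Δσ = qBL/((B+z)(L+z)) = 180×2.1×4.3/((2.1+4.95)(4.3+4.95)) = 24.925 kPa
Final effective stress: σ'_f = 55.741 + 24.925 = 80.666 kPa.
σ'_f = 80.666 > σ'_p = 60.4 kPa, so the stress path crosses the preconsolidation pressure — recompression up to σ'_p, then virgin compression beyond:
S_c = H/(1+e₀)·[C_r·log₁₀(σ'_p/σ'_0) + C_c·log₁₀(σ'_f/σ'_p)]
    = 4.5/2.12 × [0.047×log₁₀(60.4/55.741) + 0.42×log₁₀(80.666/60.4)]
    = 2.1226 × [0.0016385 + 0.052775] = 0.1155 m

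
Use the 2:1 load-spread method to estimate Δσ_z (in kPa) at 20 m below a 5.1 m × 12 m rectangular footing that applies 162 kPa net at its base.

Δσ_z ≈ 12.3 kPa

By the 2:1 method the load spreads at 1 horizontal : 2 vertical, so at depth z the loaded area has grown by z in each plan dimension:
Δσ = qBL/((B+z)(L+z)) = 162×5.1×12/((5.1+20)(12+20)) = 12.344 kPa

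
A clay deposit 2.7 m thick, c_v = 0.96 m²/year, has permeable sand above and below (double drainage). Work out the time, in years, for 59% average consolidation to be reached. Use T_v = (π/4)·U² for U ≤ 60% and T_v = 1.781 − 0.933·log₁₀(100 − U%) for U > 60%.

t ≈ 0.519 years

Drainage path length: H_d = H/2 = 1.35 m (double drainage).
U ≤ 60%: T_v = (π/4)·U² = (π/4)×0.59² = 0.2734.
t = T_v·H_d²/c_v = 0.2734×1.35²/0.96 = 0.519 years.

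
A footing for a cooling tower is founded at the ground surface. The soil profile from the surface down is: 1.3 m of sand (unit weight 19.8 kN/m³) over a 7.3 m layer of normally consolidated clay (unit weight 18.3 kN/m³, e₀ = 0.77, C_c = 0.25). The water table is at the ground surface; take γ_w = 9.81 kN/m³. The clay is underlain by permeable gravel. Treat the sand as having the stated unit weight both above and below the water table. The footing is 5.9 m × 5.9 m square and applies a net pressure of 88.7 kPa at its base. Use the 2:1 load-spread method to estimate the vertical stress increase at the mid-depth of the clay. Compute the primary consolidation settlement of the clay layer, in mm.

Mid-depth of clay below the ground surface: z = 1.3 + 7.3/2 = 4.95 m.
Total vertical stress at mid-clay: σ_v = 19.8×1.3 + 18.3×3.65 = 92.535 kPa.
Pore pressure: u = 9.81×(4.95 − 0) = 48.56 kPa.
Initial effective stress: σ'_0 = σ_v − u = 92.535 − 48.56 = 43.975 kPa.
Stress increase at mid-clay by the 2:1 spreading method:
Δσ = qBL/((B+z)(L+z)) = 88.7×5.9×5.9/((5.9+4.95)(5.9+4.95)) = 26.228 kPa
Final effective stress: σ'_f = σ'_0 + Δσ = 43.975 + 26.228 = 70.203 kPa.
Normally consolidated clay, so the full stress increment lies on the virgin compression line:
S_c = C_c·H/(1+e₀)·log₁₀(σ'_f/σ'_0) = 0.25×7.3/(1+0.77)×log₁₀(70.203/43.975)
    = 1.0311 × 0.20315 = 0.2095 m

S_c ≈ 209 mm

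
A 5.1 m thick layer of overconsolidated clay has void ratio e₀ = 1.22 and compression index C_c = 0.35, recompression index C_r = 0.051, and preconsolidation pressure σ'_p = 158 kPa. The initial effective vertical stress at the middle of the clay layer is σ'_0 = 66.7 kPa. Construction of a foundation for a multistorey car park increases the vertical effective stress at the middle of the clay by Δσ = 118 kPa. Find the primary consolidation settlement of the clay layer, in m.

Final effective stress: σ'_f = 66.7 + 118 = 184.7 kPa.
σ'_f = 184.7 > σ'_p = 158 kPa, so the stress path crosses the preconsolidation pressure — recompression up to σ'_p, then virgin compression beyond:
S_c = H/(1+e₀)·[C_r·log₁₀(σ'_p/σ'_0) + C_c·log₁₀(σ'_f/σ'_p)]
    = 5.1/2.22 × [0.051×log₁₀(158/66.7) + 0.35×log₁₀(184.7/158)]
    = 2.2973 × [0.019101 + 0.023733] = 0.0984 m

S_c ≈ 0.0984 m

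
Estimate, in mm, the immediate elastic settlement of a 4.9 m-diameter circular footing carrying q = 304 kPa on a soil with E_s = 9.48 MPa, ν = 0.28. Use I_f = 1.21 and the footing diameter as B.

Immediate (elastic) settlement: S_e = q·B·(1−ν²)/E_s · I_f.
E_s = 9.48 MPa = 9480 kPa.
S_e = 304 × 4.9 × (1 − 0.28²) / 9480 × 1.21
    = 304 × 4.9 × 0.9216 / 9480 × 1.21
    = 0.1752 m = 175.2 mm

S_e ≈ 175 mm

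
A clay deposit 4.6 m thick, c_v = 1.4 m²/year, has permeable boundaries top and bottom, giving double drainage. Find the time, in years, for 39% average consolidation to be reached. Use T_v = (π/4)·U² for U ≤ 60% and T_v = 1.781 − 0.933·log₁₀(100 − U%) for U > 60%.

t ≈ 0.451 years

Drainage path length: H_d = H/2 = 2.3 m (double drainage).
U ≤ 60%: T_v = (π/4)·U² = (π/4)×0.39² = 0.11946.
t = T_v·H_d²/c_v = 0.11946×2.3²/1.4 = 0.4514 years.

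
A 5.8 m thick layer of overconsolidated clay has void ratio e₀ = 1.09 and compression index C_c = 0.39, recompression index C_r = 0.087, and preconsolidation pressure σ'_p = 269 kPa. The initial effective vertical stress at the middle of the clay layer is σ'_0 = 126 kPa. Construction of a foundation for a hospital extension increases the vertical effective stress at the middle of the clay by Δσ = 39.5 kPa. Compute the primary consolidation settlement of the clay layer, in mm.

S_c ≈ 28.6 mm

Final effective stress: σ'_f = 126 + 39.5 = 165.5 kPa.
σ'_f = 165.5 ≤ σ'_p = 269 kPa, so the clay remains overconsolidated and only the recompression index applies:
S_c = C_r·H/(1+e₀)·log₁₀(σ'_f/σ'_0) = 0.087×5.8/2.09×log₁₀(165.5/126)
    = 0.24143 × 0.11843 = 0.02859 m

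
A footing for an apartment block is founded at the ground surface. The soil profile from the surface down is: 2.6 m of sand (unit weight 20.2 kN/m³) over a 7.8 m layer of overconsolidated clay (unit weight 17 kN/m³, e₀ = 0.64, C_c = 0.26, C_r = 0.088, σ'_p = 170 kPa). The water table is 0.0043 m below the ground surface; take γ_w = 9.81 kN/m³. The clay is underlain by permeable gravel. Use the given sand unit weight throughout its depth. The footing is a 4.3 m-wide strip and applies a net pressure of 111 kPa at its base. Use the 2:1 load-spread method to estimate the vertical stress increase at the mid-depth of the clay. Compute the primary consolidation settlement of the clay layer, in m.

Mid-depth of clay below the ground surface: z = 2.6 + 7.8/2 = 6.5 m.
Total vertical stress at mid-clay: σ_v = 20.2×2.6 + 17×3.9 = 118.82 kPa.
Pore pressure: u = 9.81×(6.5 − 0.0043) = 63.726 kPa.
Initial effective stress: σ'_0 = σ_v − u = 118.82 − 63.726 = 55.094 kPa.
Stress increase at mid-clay by the 2:1 spreading method:
Δσ = qB/(B+z) = 111×4.3/(4.3+6.5) = 44.194 kPa
Final effective stress: σ'_f = 55.094 + 44.194 = 99.288 kPa.
σ'_f = 99.288 ≤ σ'_p = 170 kPa, so the clay remains overconsolidated and only the recompression index applies:
S_c = C_r·H/(1+e₀)·log₁₀(σ'_f/σ'_0) = 0.088×7.8/1.64×log₁₀(99.288/55.094)
    = 0.41854 × 0.25579 = 0.1071 m

S_c ≈ 0.107 m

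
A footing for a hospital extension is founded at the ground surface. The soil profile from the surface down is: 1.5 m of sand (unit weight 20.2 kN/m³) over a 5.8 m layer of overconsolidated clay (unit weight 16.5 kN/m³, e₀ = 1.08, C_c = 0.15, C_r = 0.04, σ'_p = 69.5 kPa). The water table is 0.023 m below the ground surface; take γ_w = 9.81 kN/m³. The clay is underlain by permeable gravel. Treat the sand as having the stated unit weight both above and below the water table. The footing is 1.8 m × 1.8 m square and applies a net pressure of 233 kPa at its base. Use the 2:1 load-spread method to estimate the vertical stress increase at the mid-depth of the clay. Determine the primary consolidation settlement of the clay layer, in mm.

Mid-depth of clay below the ground surface: z = 1.5 + 5.8/2 = 4.4 m.
Total vertical stress at mid-clay: σ_v = 20.2×1.5 + 16.5×2.9 = 78.15 kPa.
Pore pressure: u = 9.81×(4.4 − 0.023) = 42.938 kPa.
Initial effective stress: σ'_0 = σ_v − u = 78.15 − 42.938 = 35.212 kPa.
Stress increase at mid-clay by the 2:1 spreading method:
Δσ = qBL/((B+z)(L+z)) = 233×1.8×1.8/((1.8+4.4)(1.8+4.4)) = 19.639 kPa
Final effective stress: σ'_f = 35.212 + 19.639 = 54.851 kPa.
σ'_f = 54.851 ≤ σ'_p = 69.5 kPa, so the clay remains overconsolidated and only the recompression index applies:
S_c = C_r·H/(1+e₀)·log₁₀(σ'_f/σ'_0) = 0.04×5.8/2.08×log₁₀(54.851/35.212)
    = 0.11154 × 0.19249 = 0.02147 m

S_c ≈ 21.5 mm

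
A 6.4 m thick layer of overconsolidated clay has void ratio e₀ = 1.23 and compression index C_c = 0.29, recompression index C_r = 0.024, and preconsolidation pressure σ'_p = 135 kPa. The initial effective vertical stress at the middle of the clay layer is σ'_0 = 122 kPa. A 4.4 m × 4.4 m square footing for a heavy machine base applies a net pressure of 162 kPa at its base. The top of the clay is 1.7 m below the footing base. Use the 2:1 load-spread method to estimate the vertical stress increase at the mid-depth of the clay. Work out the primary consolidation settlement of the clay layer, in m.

Mid-depth of clay below the footing base: z = 1.7 + 6.4/2 = 4.9 m.
Stress increase at mid-clay by the 2:1 spreading method:
Δσ = qBL/((B+z)(L+z)) = 162×4.4×4.4/((4.4+4.9)(4.4+4.9)) = 36.262 kPa
Final effective stress: σ'_f = 122 + 36.262 = 158.26 kPa.
σ'_f = 158.26 > σ'_p = 135 kPa, so the stress path crosses the preconsolidation pressure — recompression up to σ'_p, then virgin compression beyond:
S_c = H/(1+e₀)·[C_r·log₁₀(σ'_p/σ'_0) + C_c·log₁₀(σ'_f/σ'_p)]
    = 6.4/2.23 × [0.024×log₁₀(135/122) + 0.29×log₁₀(158.26/135)]
    = 2.87 × [0.0010554 + 0.020021] = 0.06049 m

S_c ≈ 0.0605 m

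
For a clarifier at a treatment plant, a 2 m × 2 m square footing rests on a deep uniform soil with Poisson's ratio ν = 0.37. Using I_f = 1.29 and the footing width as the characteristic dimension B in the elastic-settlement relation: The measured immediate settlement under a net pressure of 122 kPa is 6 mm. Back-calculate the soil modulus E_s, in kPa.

S_e = q·B·(1−ν²)/E_s · I_f  ⇒  E_s = q·B·(1−ν²)·I_f / S_e.
E_s = 122 × 2 × 0.8631 × 1.29 / 0.006 = 45280 kPa

E_s ≈ 45300 kPa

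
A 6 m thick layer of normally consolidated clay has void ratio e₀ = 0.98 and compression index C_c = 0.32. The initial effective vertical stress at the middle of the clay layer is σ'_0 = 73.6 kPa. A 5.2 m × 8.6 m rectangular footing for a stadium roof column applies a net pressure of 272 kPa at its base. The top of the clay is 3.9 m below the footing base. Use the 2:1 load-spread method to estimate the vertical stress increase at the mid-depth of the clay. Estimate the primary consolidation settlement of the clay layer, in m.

S_c ≈ 0.266 m

Mid-depth of clay below the footing base: z = 3.9 + 6/2 = 6.9 m.
Stress increase at mid-clay by the 2:1 spreading method:
Δσ = qBL/((B+z)(L+z)) = 272×5.2×8.6/((5.2+6.9)(8.6+6.9)) = 64.857 kPa
Final effective stress: σ'_f = σ'_0 + Δσ = 73.6 + 64.857 = 138.46 kPa.
Normally consolidated clay, so the full stress increment lies on the virgin compression line:
S_c = C_c·H/(1+e₀)·log₁₀(σ'_f/σ'_0) = 0.32×6/(1+0.98)×log₁₀(138.46/73.6)
    = 0.9697 × 0.27445 = 0.2661 m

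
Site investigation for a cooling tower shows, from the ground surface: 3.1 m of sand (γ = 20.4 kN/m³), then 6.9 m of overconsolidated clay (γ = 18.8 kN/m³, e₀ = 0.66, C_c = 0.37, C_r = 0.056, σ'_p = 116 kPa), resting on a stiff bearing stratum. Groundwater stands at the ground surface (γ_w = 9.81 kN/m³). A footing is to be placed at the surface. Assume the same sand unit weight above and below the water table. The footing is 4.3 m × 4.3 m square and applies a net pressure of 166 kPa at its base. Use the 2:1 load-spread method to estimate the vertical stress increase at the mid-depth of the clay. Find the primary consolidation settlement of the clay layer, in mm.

S_c ≈ 34.6 mm

Mid-depth of clay below the ground surface: z = 3.1 + 6.9/2 = 6.55 m.
Total vertical stress at mid-clay: σ_v = 20.4×3.1 + 18.8×3.45 = 128.1 kPa.
Pore pressure: u = 9.81×(6.55 − 0) = 64.255 kPa.
Initial effective stress: σ'_0 = σ_v − u = 128.1 − 64.255 = 63.845 kPa.
Stress increase at mid-clay by the 2:1 spreading method:
Δσ = qBL/((B+z)(L+z)) = 166×4.3×4.3/((4.3+6.55)(4.3+6.55)) = 26.073 kPa
Final effective stress: σ'_f = 63.845 + 26.073 = 89.918 kPa.
σ'_f = 89.918 ≤ σ'_p = 116 kPa, so the clay remains overconsolidated and only the recompression index applies:
S_c = C_r·H/(1+e₀)·log₁₀(σ'_f/σ'_0) = 0.056×6.9/1.66×log₁₀(89.918/63.845)
    = 0.23277 × 0.14872 = 0.03462 m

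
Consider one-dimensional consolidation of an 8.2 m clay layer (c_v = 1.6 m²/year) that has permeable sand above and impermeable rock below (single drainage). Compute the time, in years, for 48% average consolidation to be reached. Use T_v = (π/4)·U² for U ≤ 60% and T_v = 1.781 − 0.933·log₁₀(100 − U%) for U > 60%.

Drainage path length: H_d = H = 8.2 m (single drainage).
U ≤ 60%: T_v = (π/4)·U² = (π/4)×0.48² = 0.18096.
t = T_v·H_d²/c_v = 0.18096×8.2²/1.6 = 7.605 years.

t ≈ 7.6 years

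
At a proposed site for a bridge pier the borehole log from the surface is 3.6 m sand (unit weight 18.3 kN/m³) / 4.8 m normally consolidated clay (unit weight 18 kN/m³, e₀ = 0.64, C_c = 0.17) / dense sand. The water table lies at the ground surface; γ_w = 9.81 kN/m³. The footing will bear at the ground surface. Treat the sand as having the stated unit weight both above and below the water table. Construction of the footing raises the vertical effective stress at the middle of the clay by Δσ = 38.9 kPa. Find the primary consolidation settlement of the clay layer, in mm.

S_c ≈ 124 mm

Mid-depth of clay below the ground surface: z = 3.6 + 4.8/2 = 6 m.
Total vertical stress at mid-clay: σ_v = 18.3×3.6 + 18×2.4 = 109.08 kPa.
Pore pressure: u = 9.81×(6 − 0) = 58.86 kPa.
Initial effective stress: σ'_0 = σ_v − u = 109.08 − 58.86 = 50.22 kPa.
Final effective stress: σ'_f = σ'_0 + Δσ = 50.22 + 38.9 = 89.12 kPa.
Normally consolidated clay, so the full stress increment lies on the virgin compression line:
S_c = C_c·H/(1+e₀)·log₁₀(σ'_f/σ'_0) = 0.17×4.8/(1+0.64)×log₁₀(89.12/50.22)
    = 0.49756 × 0.2491 = 0.1239 m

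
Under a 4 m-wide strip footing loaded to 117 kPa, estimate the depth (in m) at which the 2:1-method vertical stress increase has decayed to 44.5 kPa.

2:1 spreading — at depth z the loaded area has grown by z in each plan dimension:
qB/(B+z) = Δσ_z ⇒ z = qB/Δσ_z − B = 117×4/44.5 − 4 = 6.517 m

z ≈ 6.52 m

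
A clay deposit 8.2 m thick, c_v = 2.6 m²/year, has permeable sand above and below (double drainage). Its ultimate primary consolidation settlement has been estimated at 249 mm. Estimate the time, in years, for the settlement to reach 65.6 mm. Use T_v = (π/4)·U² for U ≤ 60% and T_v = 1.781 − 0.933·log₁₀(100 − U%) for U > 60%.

Drainage path length: H_d = H/2 = 4.1 m (double drainage).
U = S(t)/S_ult = 65.6/249 = 0.2635.
U ≤ 60%: T_v = (π/4)·U² = (π/4)×0.26345² = 0.054513.
t = T_v·H_d²/c_v = 0.054513×4.1²/2.6 = 0.3524 years.

t ≈ 0.352 years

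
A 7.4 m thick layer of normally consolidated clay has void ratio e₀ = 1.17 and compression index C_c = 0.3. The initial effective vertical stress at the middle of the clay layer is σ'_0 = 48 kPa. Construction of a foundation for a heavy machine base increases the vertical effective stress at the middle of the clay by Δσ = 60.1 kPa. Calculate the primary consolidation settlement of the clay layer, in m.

Final effective stress: σ'_f = σ'_0 + Δσ = 48 + 60.1 = 108.1 kPa.
Normally consolidated clay, so the full stress increment lies on the virgin compression line:
S_c = C_c·H/(1+e₀)·log₁₀(σ'_f/σ'_0) = 0.3×7.4/(1+1.17)×log₁₀(108.1/48)
    = 1.023 × 0.35258 = 0.3607 m

S_c ≈ 0.361 m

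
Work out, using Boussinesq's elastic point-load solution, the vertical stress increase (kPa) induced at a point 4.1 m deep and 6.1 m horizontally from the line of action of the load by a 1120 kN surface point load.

Boussinesq vertical stress below a point load on an elastic half-space:
Δσ_z = 3P/(2πz²) · [1 + (r/z)²]^(−5/2)
r/z = 6.1/4.1 = 1.4878; [1+(r/z)²]^(−5/2) = 0.054017.
Δσ_z = 3×1120/(2π×4.1²) × 0.054017 = 31.812 × 0.054017 = 1.718 kPa

Δσ_z ≈ 1.72 kPa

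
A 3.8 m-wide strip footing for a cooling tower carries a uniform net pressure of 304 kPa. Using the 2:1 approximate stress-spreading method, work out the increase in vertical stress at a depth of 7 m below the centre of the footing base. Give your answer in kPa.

By the 2:1 method the load spreads at 1 horizontal : 2 vertical, so at depth z the loaded area has grown by z in each plan dimension:
Δσ = qB/(B+z) = 304×3.8/(3.8+7) = 106.96 kPa

Δσ_z ≈ 107 kPa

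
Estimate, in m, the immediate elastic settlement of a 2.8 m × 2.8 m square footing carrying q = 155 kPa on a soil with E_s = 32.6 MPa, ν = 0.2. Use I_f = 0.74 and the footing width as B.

Immediate (elastic) settlement: S_e = q·B·(1−ν²)/E_s · I_f.
E_s = 32.6 MPa = 32600 kPa.
S_e = 155 × 2.8 × (1 − 0.2²) / 32600 × 0.74
    = 155 × 2.8 × 0.96 / 32600 × 0.74
    = 0.009457 m

S_e ≈ 0.00946 m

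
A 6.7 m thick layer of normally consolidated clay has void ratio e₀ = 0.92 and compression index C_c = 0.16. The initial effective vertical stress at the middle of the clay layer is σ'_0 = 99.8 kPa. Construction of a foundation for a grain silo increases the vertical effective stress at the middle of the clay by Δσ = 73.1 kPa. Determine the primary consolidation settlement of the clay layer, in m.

Final effective stress: σ'_f = σ'_0 + Δσ = 99.8 + 73.1 = 172.9 kPa.
Normally consolidated clay, so the full stress increment lies on the virgin compression line:
S_c = C_c·H/(1+e₀)·log₁₀(σ'_f/σ'_0) = 0.16×6.7/(1+0.92)×log₁₀(172.9/99.8)
    = 0.55833 × 0.23866 = 0.1333 m

S_c ≈ 0.133 m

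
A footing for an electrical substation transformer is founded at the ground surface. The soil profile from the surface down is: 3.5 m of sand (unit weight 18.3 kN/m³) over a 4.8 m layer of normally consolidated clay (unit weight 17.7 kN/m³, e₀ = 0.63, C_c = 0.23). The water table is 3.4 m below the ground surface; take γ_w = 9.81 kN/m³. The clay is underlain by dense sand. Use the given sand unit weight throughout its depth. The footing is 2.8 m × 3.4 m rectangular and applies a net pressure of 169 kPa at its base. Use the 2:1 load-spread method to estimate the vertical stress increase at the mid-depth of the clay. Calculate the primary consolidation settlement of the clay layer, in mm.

S_c ≈ 63.9 mm

Mid-depth of clay below the ground surface: z = 3.5 + 4.8/2 = 5.9 m.
Total vertical stress at mid-clay: σ_v = 18.3×3.5 + 17.7×2.4 = 106.53 kPa.
Pore pressure: u = 9.81×(5.9 − 3.4) = 24.525 kPa.
Initial effective stress: σ'_0 = σ_v − u = 106.53 − 24.525 = 82.005 kPa.
Stress increase at mid-clay by the 2:1 spreading method:
Δσ = qBL/((B+z)(L+z)) = 169×2.8×3.4/((2.8+5.9)(3.4+5.9)) = 19.885 kPa
Final effective stress: σ'_f = σ'_0 + Δσ = 82.005 + 19.885 = 101.89 kPa.
Normally consolidated clay, so the full stress increment lies on the virgin compression line:
S_c = C_c·H/(1+e₀)·log₁₀(σ'_f/σ'_0) = 0.23×4.8/(1+0.63)×log₁₀(101.89/82.005)
    = 0.6773 × 0.094291 = 0.06386 m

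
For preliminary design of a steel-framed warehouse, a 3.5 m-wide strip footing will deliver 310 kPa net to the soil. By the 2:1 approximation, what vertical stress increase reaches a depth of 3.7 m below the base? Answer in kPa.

Δσ_z ≈ 151 kPa

By the 2:1 method the load spreads at 1 horizontal : 2 vertical, so at depth z the loaded area has grown by z in each plan dimension:
Δσ = qB/(B+z) = 310×3.5/(3.5+3.7) = 150.69 kPa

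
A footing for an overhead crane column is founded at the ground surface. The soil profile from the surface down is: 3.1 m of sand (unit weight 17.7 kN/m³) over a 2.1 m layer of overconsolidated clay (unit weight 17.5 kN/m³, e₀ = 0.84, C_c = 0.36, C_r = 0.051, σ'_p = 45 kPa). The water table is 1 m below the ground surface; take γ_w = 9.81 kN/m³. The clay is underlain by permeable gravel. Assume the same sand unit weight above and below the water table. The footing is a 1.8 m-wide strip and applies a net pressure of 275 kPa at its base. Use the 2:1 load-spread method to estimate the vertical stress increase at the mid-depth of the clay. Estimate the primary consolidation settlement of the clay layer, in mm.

S_c ≈ 185 mm

Mid-depth of clay below the ground surface: z = 3.1 + 2.1/2 = 4.15 m.
Total vertical stress at mid-clay: σ_v = 17.7×3.1 + 17.5×1.05 = 73.245 kPa.
Pore pressure: u = 9.81×(4.15 − 1) = 30.902 kPa.
Initial effective stress: σ'_0 = σ_v − u = 73.245 − 30.902 = 42.343 kPa.
Stress increase at mid-clay by the 2:1 spreading method:
Δσ = qB/(B+z) = 275×1.8/(1.8+4.15) = 83.193 kPa
Final effective stress: σ'_f = 42.343 + 83.193 = 125.54 kPa.
σ'_f = 125.54 > σ'_p = 45 kPa, so the stress path crosses the preconsolidation pressure — recompression up to σ'_p, then virgin compression beyond:
S_c = H/(1+e₀)·[C_r·log₁₀(σ'_p/σ'_0) + C_c·log₁₀(σ'_f/σ'_p)]
    = 2.1/1.84 × [0.051×log₁₀(45/42.343) + 0.36×log₁₀(125.54/45)]
    = 1.1413 × [0.001348 + 0.16041] = 0.1846 m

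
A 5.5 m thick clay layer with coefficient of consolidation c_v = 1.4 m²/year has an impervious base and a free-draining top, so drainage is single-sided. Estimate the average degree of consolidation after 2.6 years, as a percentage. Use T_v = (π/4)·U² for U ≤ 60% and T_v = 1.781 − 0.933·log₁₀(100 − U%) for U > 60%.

Drainage path length: H_d = H = 5.5 m (single drainage).
T_v = c_v·t/H_d² = 1.4×2.6/5.5² = 0.12033.
T_v = 0.12033 corresponds to the U ≤ 60% branch:
U = √(4T_v/π) = 0.3914

U ≈ 39.1 %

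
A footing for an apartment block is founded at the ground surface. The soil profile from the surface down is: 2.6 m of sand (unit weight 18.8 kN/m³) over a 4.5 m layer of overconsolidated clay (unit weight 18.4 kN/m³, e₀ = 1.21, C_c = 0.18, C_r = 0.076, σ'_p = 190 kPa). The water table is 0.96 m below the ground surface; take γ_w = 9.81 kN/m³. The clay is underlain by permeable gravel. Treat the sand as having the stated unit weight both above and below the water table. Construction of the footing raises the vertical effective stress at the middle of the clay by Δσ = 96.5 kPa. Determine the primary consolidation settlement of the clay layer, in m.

Mid-depth of clay below the ground surface: z = 2.6 + 4.5/2 = 4.85 m.
Total vertical stress at mid-clay: σ_v = 18.8×2.6 + 18.4×2.25 = 90.28 kPa.
Pore pressure: u = 9.81×(4.85 − 0.96) = 38.161 kPa.
Initial effective stress: σ'_0 = σ_v − u = 90.28 − 38.161 = 52.119 kPa.
Final effective stress: σ'_f = 52.119 + 96.5 = 148.62 kPa.
σ'_f = 148.62 ≤ σ'_p = 190 kPa, so the clay remains overconsolidated and only the recompression index applies:
S_c = C_r·H/(1+e₀)·log₁₀(σ'_f/σ'_0) = 0.076×4.5/2.21×log₁₀(148.62/52.119)
    = 0.15475 × 0.45508 = 0.07042 m

S_c ≈ 0.0704 m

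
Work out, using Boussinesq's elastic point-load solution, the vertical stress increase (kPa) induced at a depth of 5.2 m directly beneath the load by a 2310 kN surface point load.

Δσ_z ≈ 40.8 kPa

Boussinesq vertical stress below a point load on an elastic half-space:
Δσ_z = 3P/(2πz²) · [1 + (r/z)²]^(−5/2)
r/z = 0/5.2 = 0; [1+(r/z)²]^(−5/2) = 1.
Δσ_z = 3×2310/(2π×5.2²) × 1 = 40.789 × 1 = 40.79 kPa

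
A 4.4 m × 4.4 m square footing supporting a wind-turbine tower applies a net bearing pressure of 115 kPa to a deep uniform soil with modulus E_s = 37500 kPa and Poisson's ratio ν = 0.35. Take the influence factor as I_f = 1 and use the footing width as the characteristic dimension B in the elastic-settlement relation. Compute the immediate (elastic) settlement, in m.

Immediate (elastic) settlement: S_e = q·B·(1−ν²)/E_s · I_f.
S_e = 115 × 4.4 × (1 − 0.35²) / 37500 × 1
    = 115 × 4.4 × 0.8775 / 37500 × 1
    = 0.01184 m

S_e ≈ 0.0118 m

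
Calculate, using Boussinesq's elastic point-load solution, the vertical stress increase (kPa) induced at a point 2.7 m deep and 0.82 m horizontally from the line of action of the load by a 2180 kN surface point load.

Δσ_z ≈ 115 kPa

Boussinesq vertical stress below a point load on an elastic half-space:
Δσ_z = 3P/(2πz²) · [1 + (r/z)²]^(−5/2)
r/z = 0.82/2.7 = 0.3037; [1+(r/z)²]^(−5/2) = 0.80206.
Δσ_z = 3×2180/(2π×2.7²) × 0.80206 = 142.78 × 0.80206 = 114.5 kPa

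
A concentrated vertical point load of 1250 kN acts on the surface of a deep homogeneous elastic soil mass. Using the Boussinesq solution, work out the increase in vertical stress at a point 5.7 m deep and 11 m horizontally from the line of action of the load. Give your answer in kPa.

Boussinesq vertical stress below a point load on an elastic half-space:
Δσ_z = 3P/(2πz²) · [1 + (r/z)²]^(−5/2)
r/z = 11/5.7 = 1.9298; [1+(r/z)²]^(−5/2) = 0.020615.
Δσ_z = 3×1250/(2π×5.7²) × 0.020615 = 18.37 × 0.020615 = 0.3787 kPa

Δσ_z ≈ 0.379 kPa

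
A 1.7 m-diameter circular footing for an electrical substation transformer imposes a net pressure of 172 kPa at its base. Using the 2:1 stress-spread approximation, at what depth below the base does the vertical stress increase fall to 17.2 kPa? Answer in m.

2:1 spreading — at depth z the loaded area has grown by z in each plan dimension:
qD²/(D+z)² = Δσ_z ⇒ z = D(√(q/Δσ_z) − 1) = 1.7×(√(172/17.2) − 1) = 3.676 m

z ≈ 3.68 m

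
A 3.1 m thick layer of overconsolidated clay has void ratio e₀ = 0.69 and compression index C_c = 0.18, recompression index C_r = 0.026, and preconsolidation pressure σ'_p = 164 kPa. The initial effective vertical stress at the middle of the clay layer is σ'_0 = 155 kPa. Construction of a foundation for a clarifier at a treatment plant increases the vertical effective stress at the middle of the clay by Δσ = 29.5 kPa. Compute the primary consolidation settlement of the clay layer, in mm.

Final effective stress: σ'_f = 155 + 29.5 = 184.5 kPa.
σ'_f = 184.5 > σ'_p = 164 kPa, so the stress path crosses the preconsolidation pressure — recompression up to σ'_p, then virgin compression beyond:
S_c = H/(1+e₀)·[C_r·log₁₀(σ'_p/σ'_0) + C_c·log₁₀(σ'_f/σ'_p)]
    = 3.1/1.69 × [0.026×log₁₀(164/155) + 0.18×log₁₀(184.5/164)]
    = 1.8343 × [0.00063732 + 0.0092075] = 0.01806 m

S_c ≈ 18.1 mm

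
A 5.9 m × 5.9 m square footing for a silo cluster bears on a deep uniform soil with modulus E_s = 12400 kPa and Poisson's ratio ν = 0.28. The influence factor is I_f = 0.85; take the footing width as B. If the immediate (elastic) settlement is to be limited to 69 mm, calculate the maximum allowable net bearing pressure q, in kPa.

q ≈ 185 kPa

S_e = q·B·(1−ν²)/E_s · I_f  ⇒  q = S_e·E_s / (B·(1−ν²)·I_f).
q = 0.069 × 12400 / (5.9 × 0.9216 × 0.85) = 185.1 kPa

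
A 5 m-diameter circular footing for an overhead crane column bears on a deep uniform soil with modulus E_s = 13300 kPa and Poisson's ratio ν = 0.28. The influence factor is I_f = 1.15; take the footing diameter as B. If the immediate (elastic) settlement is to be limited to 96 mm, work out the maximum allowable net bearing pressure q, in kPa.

q ≈ 241 kPa

S_e = q·B·(1−ν²)/E_s · I_f  ⇒  q = S_e·E_s / (B·(1−ν²)·I_f).
q = 0.096 × 13300 / (5 × 0.9216 × 1.15) = 240.9 kPa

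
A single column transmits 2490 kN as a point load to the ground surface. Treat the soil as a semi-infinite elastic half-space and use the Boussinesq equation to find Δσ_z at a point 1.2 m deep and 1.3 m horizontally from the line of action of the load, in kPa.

Δσ_z ≈ 119 kPa

Boussinesq vertical stress below a point load on an elastic half-space:
Δσ_z = 3P/(2πz²) · [1 + (r/z)²]^(−5/2)
r/z = 1.3/1.2 = 1.0833; [1+(r/z)²]^(−5/2) = 0.14356.
Δσ_z = 3×2490/(2π×1.2²) × 0.14356 = 825.62 × 0.14356 = 118.5 kPa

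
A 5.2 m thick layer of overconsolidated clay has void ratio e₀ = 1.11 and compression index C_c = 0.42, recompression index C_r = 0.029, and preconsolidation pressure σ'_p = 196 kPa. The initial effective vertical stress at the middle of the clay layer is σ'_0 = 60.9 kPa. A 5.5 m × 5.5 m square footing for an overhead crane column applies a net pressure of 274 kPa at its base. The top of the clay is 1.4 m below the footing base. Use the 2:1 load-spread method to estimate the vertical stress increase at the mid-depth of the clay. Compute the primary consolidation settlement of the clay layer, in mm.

S_c ≈ 28.5 mm

Mid-depth of clay below the footing base: z = 1.4 + 5.2/2 = 4 m.
Stress increase at mid-clay by the 2:1 spreading method:
Δσ = qBL/((B+z)(L+z)) = 274×5.5×5.5/((5.5+4)(5.5+4)) = 91.839 kPa
Final effective stress: σ'_f = 60.9 + 91.839 = 152.74 kPa.
σ'_f = 152.74 ≤ σ'_p = 196 kPa, so the clay remains overconsolidated and only the recompression index applies:
S_c = C_r·H/(1+e₀)·log₁₀(σ'_f/σ'_0) = 0.029×5.2/2.11×log₁₀(152.74/60.9)
    = 0.071471 × 0.39934 = 0.02854 m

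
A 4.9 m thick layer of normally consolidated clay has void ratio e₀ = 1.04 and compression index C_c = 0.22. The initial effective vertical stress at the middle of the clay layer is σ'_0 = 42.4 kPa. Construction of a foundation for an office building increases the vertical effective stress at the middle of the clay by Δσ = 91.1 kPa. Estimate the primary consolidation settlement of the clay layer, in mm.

Final effective stress: σ'_f = σ'_0 + Δσ = 42.4 + 91.1 = 133.5 kPa.
Normally consolidated clay, so the full stress increment lies on the virgin compression line:
S_c = C_c·H/(1+e₀)·log₁₀(σ'_f/σ'_0) = 0.22×4.9/(1+1.04)×log₁₀(133.5/42.4)
    = 0.52843 × 0.49812 = 0.2632 m

S_c ≈ 263 mm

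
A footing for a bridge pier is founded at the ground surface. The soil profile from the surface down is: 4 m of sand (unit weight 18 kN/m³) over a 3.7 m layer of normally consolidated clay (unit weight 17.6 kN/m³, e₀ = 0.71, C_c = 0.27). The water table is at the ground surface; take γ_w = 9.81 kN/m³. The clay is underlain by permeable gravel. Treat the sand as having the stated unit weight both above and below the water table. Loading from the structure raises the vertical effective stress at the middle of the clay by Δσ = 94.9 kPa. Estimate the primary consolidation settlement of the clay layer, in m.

Mid-depth of clay below the ground surface: z = 4 + 3.7/2 = 5.85 m.
Total vertical stress at mid-clay: σ_v = 18×4 + 17.6×1.85 = 104.56 kPa.
Pore pressure: u = 9.81×(5.85 − 0) = 57.389 kPa.
Initial effective stress: σ'_0 = σ_v − u = 104.56 − 57.389 = 47.171 kPa.
Final effective stress: σ'_f = σ'_0 + Δσ = 47.171 + 94.9 = 142.07 kPa.
Normally consolidated clay, so the full stress increment lies on the virgin compression line:
S_c = C_c·H/(1+e₀)·log₁₀(σ'_f/σ'_0) = 0.27×3.7/(1+0.71)×log₁₀(142.07/47.171)
    = 0.58421 × 0.47883 = 0.2797 m

S_c ≈ 0.28 m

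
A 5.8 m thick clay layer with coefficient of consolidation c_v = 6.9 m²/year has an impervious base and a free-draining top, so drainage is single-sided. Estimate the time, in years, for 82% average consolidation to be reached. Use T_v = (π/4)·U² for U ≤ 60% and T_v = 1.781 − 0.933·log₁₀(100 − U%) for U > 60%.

Drainage path length: H_d = H = 5.8 m (single drainage).
U > 60%: T_v = 1.781 − 0.933·log₁₀(100 − 82) = 0.60983.
t = T_v·H_d²/c_v = 0.60983×5.8²/6.9 = 2.973 years.

t ≈ 2.97 years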